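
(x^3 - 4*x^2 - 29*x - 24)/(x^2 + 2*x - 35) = (x^3 - 4*x^2 - 29*x - 24)/(x^2 + 2*x - 35)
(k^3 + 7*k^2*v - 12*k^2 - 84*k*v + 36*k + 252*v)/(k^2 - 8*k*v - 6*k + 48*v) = (-k^2 - 7*k*v + 6*k + 42*v)/(-k + 8*v)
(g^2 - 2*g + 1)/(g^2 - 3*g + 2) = (g - 1)/(g - 2)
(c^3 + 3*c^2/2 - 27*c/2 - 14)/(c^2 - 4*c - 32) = (2*c^2 - 5*c - 7)/(2*(c - 8))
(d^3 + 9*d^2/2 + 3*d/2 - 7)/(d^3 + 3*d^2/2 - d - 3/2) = (2*d^2 + 11*d + 14)/(2*d^2 + 5*d + 3)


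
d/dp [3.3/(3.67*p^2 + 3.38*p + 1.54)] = (-24.222*p - 11.154)/(3.67*p^2 + 3.38*p + 1.54)^2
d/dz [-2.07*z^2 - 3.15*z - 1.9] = -4.14*z - 3.15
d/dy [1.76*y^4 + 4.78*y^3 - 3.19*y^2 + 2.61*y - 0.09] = 7.04*y^3 + 14.34*y^2 - 6.38*y + 2.61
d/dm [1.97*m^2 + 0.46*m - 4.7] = 3.94*m + 0.46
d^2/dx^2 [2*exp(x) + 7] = 2*exp(x)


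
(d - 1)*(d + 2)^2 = d^3 + 3*d^2 - 4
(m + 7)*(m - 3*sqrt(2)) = m^2 - 3*sqrt(2)*m + 7*m - 21*sqrt(2)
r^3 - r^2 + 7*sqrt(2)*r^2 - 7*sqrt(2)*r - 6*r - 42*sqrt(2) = (r - 3)*(r + 2)*(r + 7*sqrt(2))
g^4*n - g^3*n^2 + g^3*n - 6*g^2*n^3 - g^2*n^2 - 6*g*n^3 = g*(g - 3*n)*(g + 2*n)*(g*n + n)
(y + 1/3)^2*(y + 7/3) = y^3 + 3*y^2 + 5*y/3 + 7/27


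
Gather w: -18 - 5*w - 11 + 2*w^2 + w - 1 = 2*w^2 - 4*w - 30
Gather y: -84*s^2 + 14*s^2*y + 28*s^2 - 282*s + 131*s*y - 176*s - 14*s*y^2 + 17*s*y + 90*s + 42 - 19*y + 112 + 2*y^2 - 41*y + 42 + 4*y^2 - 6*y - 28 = -56*s^2 - 368*s + y^2*(6 - 14*s) + y*(14*s^2 + 148*s - 66) + 168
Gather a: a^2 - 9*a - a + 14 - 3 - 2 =a^2 - 10*a + 9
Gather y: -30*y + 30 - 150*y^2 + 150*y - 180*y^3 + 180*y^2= -180*y^3 + 30*y^2 + 120*y + 30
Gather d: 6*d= 6*d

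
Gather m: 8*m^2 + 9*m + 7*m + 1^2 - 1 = 8*m^2 + 16*m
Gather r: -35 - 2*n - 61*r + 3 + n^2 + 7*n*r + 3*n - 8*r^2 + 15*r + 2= n^2 + n - 8*r^2 + r*(7*n - 46) - 30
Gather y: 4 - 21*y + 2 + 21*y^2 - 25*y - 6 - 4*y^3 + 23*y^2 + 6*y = -4*y^3 + 44*y^2 - 40*y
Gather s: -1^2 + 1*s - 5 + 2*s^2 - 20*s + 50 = 2*s^2 - 19*s + 44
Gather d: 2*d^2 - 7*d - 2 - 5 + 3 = 2*d^2 - 7*d - 4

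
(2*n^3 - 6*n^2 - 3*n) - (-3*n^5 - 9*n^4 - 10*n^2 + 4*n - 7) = 3*n^5 + 9*n^4 + 2*n^3 + 4*n^2 - 7*n + 7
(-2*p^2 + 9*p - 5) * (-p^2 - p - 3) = 2*p^4 - 7*p^3 + 2*p^2 - 22*p + 15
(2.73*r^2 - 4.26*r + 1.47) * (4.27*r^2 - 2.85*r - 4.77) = 11.6571*r^4 - 25.9707*r^3 + 5.3958*r^2 + 16.1307*r - 7.0119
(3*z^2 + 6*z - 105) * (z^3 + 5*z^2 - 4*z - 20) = 3*z^5 + 21*z^4 - 87*z^3 - 609*z^2 + 300*z + 2100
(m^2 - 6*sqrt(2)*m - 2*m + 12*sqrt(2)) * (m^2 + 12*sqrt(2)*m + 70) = m^4 - 2*m^3 + 6*sqrt(2)*m^3 - 74*m^2 - 12*sqrt(2)*m^2 - 420*sqrt(2)*m + 148*m + 840*sqrt(2)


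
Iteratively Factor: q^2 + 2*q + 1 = (q + 1)*(q + 1)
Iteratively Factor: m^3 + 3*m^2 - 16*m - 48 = (m + 3)*(m^2 - 16) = (m + 3)*(m + 4)*(m - 4)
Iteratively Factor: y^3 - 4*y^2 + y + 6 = (y - 2)*(y^2 - 2*y - 3) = (y - 2)*(y + 1)*(y - 3)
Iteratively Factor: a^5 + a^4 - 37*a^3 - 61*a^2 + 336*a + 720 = (a + 4)*(a^4 - 3*a^3 - 25*a^2 + 39*a + 180) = (a + 3)*(a + 4)*(a^3 - 6*a^2 - 7*a + 60) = (a - 5)*(a + 3)*(a + 4)*(a^2 - a - 12) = (a - 5)*(a - 4)*(a + 3)*(a + 4)*(a + 3)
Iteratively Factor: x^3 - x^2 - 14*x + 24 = (x - 2)*(x^2 + x - 12) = (x - 3)*(x - 2)*(x + 4)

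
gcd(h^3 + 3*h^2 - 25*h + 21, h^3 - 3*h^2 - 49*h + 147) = h^2 + 4*h - 21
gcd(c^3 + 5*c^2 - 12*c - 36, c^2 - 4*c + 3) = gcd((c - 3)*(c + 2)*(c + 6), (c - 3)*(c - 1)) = c - 3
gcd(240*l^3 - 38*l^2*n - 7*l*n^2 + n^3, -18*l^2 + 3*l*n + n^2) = 6*l + n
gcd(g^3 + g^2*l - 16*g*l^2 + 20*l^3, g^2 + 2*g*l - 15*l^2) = g + 5*l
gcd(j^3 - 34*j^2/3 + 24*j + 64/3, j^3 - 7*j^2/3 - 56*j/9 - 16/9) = j - 4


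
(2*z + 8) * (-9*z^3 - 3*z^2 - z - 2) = -18*z^4 - 78*z^3 - 26*z^2 - 12*z - 16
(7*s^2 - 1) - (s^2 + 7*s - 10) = 6*s^2 - 7*s + 9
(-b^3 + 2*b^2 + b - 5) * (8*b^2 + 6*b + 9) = -8*b^5 + 10*b^4 + 11*b^3 - 16*b^2 - 21*b - 45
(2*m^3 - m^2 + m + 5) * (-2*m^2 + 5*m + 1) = -4*m^5 + 12*m^4 - 5*m^3 - 6*m^2 + 26*m + 5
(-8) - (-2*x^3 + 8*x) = 2*x^3 - 8*x - 8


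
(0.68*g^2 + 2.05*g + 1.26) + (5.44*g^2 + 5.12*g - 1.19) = 6.12*g^2 + 7.17*g + 0.0700000000000001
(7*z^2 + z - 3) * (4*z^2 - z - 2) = 28*z^4 - 3*z^3 - 27*z^2 + z + 6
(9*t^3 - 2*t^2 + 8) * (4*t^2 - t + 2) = 36*t^5 - 17*t^4 + 20*t^3 + 28*t^2 - 8*t + 16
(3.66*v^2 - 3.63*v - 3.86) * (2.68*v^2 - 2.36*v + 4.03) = 9.8088*v^4 - 18.366*v^3 + 12.9718*v^2 - 5.5193*v - 15.5558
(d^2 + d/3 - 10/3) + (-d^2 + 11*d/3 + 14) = 4*d + 32/3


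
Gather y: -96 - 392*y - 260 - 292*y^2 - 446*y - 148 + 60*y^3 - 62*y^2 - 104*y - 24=60*y^3 - 354*y^2 - 942*y - 528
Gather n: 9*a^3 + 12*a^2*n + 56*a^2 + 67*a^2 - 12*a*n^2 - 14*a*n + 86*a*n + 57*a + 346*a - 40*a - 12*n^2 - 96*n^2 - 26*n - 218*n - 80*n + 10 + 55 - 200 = 9*a^3 + 123*a^2 + 363*a + n^2*(-12*a - 108) + n*(12*a^2 + 72*a - 324) - 135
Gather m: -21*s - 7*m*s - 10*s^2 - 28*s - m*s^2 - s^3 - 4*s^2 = m*(-s^2 - 7*s) - s^3 - 14*s^2 - 49*s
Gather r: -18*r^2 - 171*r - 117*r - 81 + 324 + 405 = -18*r^2 - 288*r + 648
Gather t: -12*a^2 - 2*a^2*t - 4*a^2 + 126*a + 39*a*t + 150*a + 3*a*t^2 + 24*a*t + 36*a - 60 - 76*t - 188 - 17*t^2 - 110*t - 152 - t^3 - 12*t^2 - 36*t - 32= -16*a^2 + 312*a - t^3 + t^2*(3*a - 29) + t*(-2*a^2 + 63*a - 222) - 432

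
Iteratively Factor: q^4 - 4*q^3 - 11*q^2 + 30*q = (q - 2)*(q^3 - 2*q^2 - 15*q) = q*(q - 2)*(q^2 - 2*q - 15) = q*(q - 2)*(q + 3)*(q - 5)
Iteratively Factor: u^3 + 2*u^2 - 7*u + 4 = (u - 1)*(u^2 + 3*u - 4) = (u - 1)^2*(u + 4)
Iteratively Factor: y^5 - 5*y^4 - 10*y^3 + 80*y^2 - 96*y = (y - 4)*(y^4 - y^3 - 14*y^2 + 24*y) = y*(y - 4)*(y^3 - y^2 - 14*y + 24) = y*(y - 4)*(y + 4)*(y^2 - 5*y + 6) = y*(y - 4)*(y - 2)*(y + 4)*(y - 3)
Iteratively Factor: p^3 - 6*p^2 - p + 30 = (p + 2)*(p^2 - 8*p + 15) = (p - 3)*(p + 2)*(p - 5)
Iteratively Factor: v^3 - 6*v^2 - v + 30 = (v - 5)*(v^2 - v - 6) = (v - 5)*(v + 2)*(v - 3)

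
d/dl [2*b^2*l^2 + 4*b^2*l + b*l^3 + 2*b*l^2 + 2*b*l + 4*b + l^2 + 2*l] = 4*b^2*l + 4*b^2 + 3*b*l^2 + 4*b*l + 2*b + 2*l + 2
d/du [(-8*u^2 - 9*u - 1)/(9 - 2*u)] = (16*u^2 - 144*u - 83)/(4*u^2 - 36*u + 81)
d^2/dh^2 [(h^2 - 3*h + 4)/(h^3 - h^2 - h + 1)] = 2*(h^4 - 7*h^3 + 21*h^2 + 3*h + 6)/(h^7 - h^6 - 3*h^5 + 3*h^4 + 3*h^3 - 3*h^2 - h + 1)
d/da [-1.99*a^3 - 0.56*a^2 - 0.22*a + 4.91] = -5.97*a^2 - 1.12*a - 0.22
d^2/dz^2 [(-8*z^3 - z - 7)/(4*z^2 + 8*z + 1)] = 8*(-124*z^3 - 132*z^2 - 171*z - 103)/(64*z^6 + 384*z^5 + 816*z^4 + 704*z^3 + 204*z^2 + 24*z + 1)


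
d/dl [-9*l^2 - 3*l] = -18*l - 3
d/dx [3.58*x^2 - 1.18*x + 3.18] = 7.16*x - 1.18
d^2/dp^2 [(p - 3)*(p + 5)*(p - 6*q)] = 6*p - 12*q + 4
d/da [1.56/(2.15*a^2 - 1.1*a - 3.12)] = (1.716 - 6.708*a)/(-2.15*a^2 + 1.1*a + 3.12)^2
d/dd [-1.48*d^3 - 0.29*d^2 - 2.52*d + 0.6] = -4.44*d^2 - 0.58*d - 2.52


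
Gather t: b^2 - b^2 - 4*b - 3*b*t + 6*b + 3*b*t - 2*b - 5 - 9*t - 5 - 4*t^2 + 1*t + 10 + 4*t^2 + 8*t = 0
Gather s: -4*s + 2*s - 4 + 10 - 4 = 2 - 2*s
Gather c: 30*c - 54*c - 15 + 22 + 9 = 16 - 24*c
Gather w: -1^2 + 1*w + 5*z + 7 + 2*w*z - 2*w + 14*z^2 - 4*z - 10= w*(2*z - 1) + 14*z^2 + z - 4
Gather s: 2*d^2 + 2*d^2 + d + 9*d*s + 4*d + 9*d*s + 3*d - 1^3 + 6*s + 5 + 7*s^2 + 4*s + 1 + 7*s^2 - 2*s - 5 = 4*d^2 + 8*d + 14*s^2 + s*(18*d + 8)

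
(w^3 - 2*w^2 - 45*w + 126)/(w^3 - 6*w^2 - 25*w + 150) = (w^2 + 4*w - 21)/(w^2 - 25)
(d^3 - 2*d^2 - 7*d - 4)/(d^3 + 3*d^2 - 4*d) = (d^3 - 2*d^2 - 7*d - 4)/(d*(d^2 + 3*d - 4))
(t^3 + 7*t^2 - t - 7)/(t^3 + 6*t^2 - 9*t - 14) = (t - 1)/(t - 2)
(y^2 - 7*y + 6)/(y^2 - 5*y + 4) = (y - 6)/(y - 4)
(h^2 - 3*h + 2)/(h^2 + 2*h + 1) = (h^2 - 3*h + 2)/(h^2 + 2*h + 1)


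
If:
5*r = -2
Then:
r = -2/5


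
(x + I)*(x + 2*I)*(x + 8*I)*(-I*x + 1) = -I*x^4 + 12*x^3 + 37*I*x^2 - 42*x - 16*I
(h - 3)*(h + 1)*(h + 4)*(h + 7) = h^4 + 9*h^3 + 3*h^2 - 89*h - 84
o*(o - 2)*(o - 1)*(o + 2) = o^4 - o^3 - 4*o^2 + 4*o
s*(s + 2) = s^2 + 2*s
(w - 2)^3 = w^3 - 6*w^2 + 12*w - 8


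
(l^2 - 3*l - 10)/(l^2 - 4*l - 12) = (l - 5)/(l - 6)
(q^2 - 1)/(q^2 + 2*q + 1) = (q - 1)/(q + 1)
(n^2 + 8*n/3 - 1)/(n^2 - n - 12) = (n - 1/3)/(n - 4)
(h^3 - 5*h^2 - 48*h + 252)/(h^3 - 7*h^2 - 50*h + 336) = (h - 6)/(h - 8)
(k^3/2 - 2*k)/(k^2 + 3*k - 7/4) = 2*k*(k^2 - 4)/(4*k^2 + 12*k - 7)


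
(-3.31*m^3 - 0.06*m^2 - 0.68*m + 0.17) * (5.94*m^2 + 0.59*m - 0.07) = -19.6614*m^5 - 2.3093*m^4 - 3.8429*m^3 + 0.6128*m^2 + 0.1479*m - 0.0119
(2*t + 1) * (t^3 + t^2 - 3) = 2*t^4 + 3*t^3 + t^2 - 6*t - 3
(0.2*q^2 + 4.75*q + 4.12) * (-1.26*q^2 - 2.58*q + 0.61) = -0.252*q^4 - 6.501*q^3 - 17.3242*q^2 - 7.7321*q + 2.5132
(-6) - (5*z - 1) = -5*z - 5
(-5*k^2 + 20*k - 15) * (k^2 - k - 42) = -5*k^4 + 25*k^3 + 175*k^2 - 825*k + 630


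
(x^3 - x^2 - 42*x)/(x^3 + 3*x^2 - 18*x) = (x - 7)/(x - 3)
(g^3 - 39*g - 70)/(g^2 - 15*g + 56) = (g^2 + 7*g + 10)/(g - 8)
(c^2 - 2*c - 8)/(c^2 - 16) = (c + 2)/(c + 4)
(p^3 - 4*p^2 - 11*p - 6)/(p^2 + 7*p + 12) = (p^3 - 4*p^2 - 11*p - 6)/(p^2 + 7*p + 12)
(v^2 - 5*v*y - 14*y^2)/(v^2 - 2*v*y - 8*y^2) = (-v + 7*y)/(-v + 4*y)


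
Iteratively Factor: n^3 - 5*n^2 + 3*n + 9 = (n - 3)*(n^2 - 2*n - 3) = (n - 3)*(n + 1)*(n - 3)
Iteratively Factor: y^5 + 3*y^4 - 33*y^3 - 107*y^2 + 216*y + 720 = (y - 3)*(y^4 + 6*y^3 - 15*y^2 - 152*y - 240) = (y - 5)*(y - 3)*(y^3 + 11*y^2 + 40*y + 48) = (y - 5)*(y - 3)*(y + 3)*(y^2 + 8*y + 16) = (y - 5)*(y - 3)*(y + 3)*(y + 4)*(y + 4)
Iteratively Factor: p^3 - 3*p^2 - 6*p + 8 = (p - 1)*(p^2 - 2*p - 8) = (p - 1)*(p + 2)*(p - 4)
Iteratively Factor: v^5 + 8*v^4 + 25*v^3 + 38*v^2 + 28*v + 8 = (v + 2)*(v^4 + 6*v^3 + 13*v^2 + 12*v + 4) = (v + 2)^2*(v^3 + 4*v^2 + 5*v + 2) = (v + 1)*(v + 2)^2*(v^2 + 3*v + 2) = (v + 1)^2*(v + 2)^2*(v + 2)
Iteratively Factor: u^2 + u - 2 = (u - 1)*(u + 2)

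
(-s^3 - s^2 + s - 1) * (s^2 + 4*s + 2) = -s^5 - 5*s^4 - 5*s^3 + s^2 - 2*s - 2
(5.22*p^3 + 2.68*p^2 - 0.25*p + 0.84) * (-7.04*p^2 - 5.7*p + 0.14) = -36.7488*p^5 - 48.6212*p^4 - 12.7852*p^3 - 4.1134*p^2 - 4.823*p + 0.1176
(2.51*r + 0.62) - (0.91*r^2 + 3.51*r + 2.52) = -0.91*r^2 - 1.0*r - 1.9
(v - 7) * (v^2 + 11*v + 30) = v^3 + 4*v^2 - 47*v - 210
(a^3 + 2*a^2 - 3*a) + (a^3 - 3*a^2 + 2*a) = 2*a^3 - a^2 - a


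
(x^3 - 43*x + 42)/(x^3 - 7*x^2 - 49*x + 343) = (x^2 - 7*x + 6)/(x^2 - 14*x + 49)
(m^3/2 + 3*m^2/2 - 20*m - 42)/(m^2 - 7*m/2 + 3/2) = (m^3 + 3*m^2 - 40*m - 84)/(2*m^2 - 7*m + 3)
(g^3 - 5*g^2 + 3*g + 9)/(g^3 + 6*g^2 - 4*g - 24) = (g^3 - 5*g^2 + 3*g + 9)/(g^3 + 6*g^2 - 4*g - 24)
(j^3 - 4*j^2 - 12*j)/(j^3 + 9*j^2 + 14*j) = (j - 6)/(j + 7)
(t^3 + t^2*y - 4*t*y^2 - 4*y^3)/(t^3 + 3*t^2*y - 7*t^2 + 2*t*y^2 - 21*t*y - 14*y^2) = (t - 2*y)/(t - 7)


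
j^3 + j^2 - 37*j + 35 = (j - 5)*(j - 1)*(j + 7)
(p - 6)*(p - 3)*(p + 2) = p^3 - 7*p^2 + 36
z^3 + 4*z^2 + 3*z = z*(z + 1)*(z + 3)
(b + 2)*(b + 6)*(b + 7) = b^3 + 15*b^2 + 68*b + 84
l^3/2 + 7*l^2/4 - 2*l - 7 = (l/2 + 1)*(l - 2)*(l + 7/2)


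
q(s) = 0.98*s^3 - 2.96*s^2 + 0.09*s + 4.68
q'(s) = 2.94*s^2 - 5.92*s + 0.09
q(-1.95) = -14.02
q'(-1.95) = 22.81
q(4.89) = 48.93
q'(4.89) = 41.44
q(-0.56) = 3.53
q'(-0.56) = 4.33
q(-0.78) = 2.34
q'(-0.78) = 6.50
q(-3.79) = -91.53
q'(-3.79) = 64.76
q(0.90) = 3.08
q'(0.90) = -2.86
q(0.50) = 4.11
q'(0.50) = -2.14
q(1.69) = 1.11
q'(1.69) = -1.52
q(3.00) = 4.77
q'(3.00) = 8.79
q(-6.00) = -314.10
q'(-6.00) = 141.45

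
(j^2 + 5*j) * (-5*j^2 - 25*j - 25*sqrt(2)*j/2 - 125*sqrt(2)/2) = -5*j^4 - 50*j^3 - 25*sqrt(2)*j^3/2 - 125*sqrt(2)*j^2 - 125*j^2 - 625*sqrt(2)*j/2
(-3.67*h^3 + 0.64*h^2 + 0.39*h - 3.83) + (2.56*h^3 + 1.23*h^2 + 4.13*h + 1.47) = -1.11*h^3 + 1.87*h^2 + 4.52*h - 2.36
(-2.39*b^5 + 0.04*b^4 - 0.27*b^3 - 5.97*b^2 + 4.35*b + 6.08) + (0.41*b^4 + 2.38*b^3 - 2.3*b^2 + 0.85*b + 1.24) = -2.39*b^5 + 0.45*b^4 + 2.11*b^3 - 8.27*b^2 + 5.2*b + 7.32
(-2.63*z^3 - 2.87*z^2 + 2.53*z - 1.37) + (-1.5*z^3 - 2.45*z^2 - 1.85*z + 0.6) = -4.13*z^3 - 5.32*z^2 + 0.68*z - 0.77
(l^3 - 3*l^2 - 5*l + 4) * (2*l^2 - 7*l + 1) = 2*l^5 - 13*l^4 + 12*l^3 + 40*l^2 - 33*l + 4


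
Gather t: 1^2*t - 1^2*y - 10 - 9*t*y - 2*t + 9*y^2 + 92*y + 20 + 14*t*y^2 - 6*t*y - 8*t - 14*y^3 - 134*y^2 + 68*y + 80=t*(14*y^2 - 15*y - 9) - 14*y^3 - 125*y^2 + 159*y + 90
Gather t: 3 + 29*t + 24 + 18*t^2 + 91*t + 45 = 18*t^2 + 120*t + 72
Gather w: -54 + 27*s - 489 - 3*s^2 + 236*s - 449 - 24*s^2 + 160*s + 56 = -27*s^2 + 423*s - 936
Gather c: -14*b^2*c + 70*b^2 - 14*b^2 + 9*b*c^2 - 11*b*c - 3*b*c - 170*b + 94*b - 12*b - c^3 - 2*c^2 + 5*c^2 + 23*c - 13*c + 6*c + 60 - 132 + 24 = 56*b^2 - 88*b - c^3 + c^2*(9*b + 3) + c*(-14*b^2 - 14*b + 16) - 48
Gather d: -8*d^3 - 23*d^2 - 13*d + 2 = -8*d^3 - 23*d^2 - 13*d + 2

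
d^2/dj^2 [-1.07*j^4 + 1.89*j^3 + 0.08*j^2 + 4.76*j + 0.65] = -12.84*j^2 + 11.34*j + 0.16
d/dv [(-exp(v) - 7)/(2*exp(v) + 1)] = 13*exp(v)/(2*exp(v) + 1)^2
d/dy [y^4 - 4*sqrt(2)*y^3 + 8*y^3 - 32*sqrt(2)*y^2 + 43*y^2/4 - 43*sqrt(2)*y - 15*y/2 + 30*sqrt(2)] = 4*y^3 - 12*sqrt(2)*y^2 + 24*y^2 - 64*sqrt(2)*y + 43*y/2 - 43*sqrt(2) - 15/2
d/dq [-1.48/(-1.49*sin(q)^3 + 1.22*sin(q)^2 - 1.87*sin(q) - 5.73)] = (-6.6156*sin(q)^2 + 3.6112*sin(q) - 2.7676)*cos(q)/(1.49*sin(q)^3 - 1.22*sin(q)^2 + 1.87*sin(q) + 5.73)^2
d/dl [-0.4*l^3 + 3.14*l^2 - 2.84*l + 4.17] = -1.2*l^2 + 6.28*l - 2.84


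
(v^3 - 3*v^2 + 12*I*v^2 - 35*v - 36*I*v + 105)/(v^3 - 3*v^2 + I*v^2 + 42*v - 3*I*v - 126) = (v + 5*I)/(v - 6*I)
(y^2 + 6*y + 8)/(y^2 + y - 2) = (y + 4)/(y - 1)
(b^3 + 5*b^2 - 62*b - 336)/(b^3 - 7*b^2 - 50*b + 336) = (b + 6)/(b - 6)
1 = 1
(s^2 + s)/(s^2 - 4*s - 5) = s/(s - 5)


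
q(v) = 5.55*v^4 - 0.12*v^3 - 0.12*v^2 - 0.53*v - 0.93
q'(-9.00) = -16211.33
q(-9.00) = 36495.15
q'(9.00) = 16151.95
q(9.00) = 36310.65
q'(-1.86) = -144.18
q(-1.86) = 66.84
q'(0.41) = 0.84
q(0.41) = -1.02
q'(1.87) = 142.93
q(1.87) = 64.74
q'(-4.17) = -1615.55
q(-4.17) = 1686.07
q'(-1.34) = -54.27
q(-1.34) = 17.75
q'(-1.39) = -60.51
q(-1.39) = 20.62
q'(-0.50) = -3.28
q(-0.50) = -0.33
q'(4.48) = 1987.29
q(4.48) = 2219.15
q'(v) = 22.2*v^3 - 0.36*v^2 - 0.24*v - 0.53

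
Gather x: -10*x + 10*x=0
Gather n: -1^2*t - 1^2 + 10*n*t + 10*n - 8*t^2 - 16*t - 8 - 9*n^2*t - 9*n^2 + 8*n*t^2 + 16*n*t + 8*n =n^2*(-9*t - 9) + n*(8*t^2 + 26*t + 18) - 8*t^2 - 17*t - 9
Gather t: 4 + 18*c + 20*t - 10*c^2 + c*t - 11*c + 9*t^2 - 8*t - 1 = -10*c^2 + 7*c + 9*t^2 + t*(c + 12) + 3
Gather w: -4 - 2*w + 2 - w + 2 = -3*w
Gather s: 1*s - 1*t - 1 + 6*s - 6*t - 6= 7*s - 7*t - 7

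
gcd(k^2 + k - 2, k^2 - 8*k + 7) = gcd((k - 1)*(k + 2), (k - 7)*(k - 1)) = k - 1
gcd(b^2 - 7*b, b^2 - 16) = 1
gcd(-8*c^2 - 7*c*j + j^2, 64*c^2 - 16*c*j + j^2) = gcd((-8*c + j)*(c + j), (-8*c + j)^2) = 8*c - j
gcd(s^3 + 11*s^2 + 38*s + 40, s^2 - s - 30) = s + 5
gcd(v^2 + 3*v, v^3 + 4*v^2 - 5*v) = v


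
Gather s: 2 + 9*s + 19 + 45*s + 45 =54*s + 66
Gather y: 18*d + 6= 18*d + 6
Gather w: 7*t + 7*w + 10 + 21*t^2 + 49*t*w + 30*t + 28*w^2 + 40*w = 21*t^2 + 37*t + 28*w^2 + w*(49*t + 47) + 10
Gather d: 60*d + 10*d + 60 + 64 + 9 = 70*d + 133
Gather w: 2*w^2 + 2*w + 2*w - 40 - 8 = 2*w^2 + 4*w - 48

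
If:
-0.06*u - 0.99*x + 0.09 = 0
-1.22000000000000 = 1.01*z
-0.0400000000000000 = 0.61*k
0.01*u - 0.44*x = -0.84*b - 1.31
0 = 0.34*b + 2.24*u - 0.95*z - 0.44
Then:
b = -1.51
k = -0.07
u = -0.09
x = 0.10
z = -1.21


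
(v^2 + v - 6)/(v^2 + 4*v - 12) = (v + 3)/(v + 6)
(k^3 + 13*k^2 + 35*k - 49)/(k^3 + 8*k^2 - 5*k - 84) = (k^2 + 6*k - 7)/(k^2 + k - 12)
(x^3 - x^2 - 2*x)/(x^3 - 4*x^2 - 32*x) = (-x^2 + x + 2)/(-x^2 + 4*x + 32)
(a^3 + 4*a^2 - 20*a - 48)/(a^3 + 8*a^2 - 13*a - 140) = (a^2 + 8*a + 12)/(a^2 + 12*a + 35)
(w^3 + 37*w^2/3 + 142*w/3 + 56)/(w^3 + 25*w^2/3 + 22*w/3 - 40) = (3*w + 7)/(3*w - 5)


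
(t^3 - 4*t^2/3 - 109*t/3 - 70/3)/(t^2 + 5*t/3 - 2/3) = (3*t^3 - 4*t^2 - 109*t - 70)/(3*t^2 + 5*t - 2)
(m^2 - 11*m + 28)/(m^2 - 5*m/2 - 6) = 2*(m - 7)/(2*m + 3)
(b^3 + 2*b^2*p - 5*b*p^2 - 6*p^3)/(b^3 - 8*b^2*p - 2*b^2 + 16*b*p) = (b^3 + 2*b^2*p - 5*b*p^2 - 6*p^3)/(b*(b^2 - 8*b*p - 2*b + 16*p))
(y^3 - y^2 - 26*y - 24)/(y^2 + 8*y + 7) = (y^2 - 2*y - 24)/(y + 7)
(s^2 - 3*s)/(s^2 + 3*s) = (s - 3)/(s + 3)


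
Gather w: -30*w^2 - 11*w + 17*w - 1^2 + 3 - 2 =-30*w^2 + 6*w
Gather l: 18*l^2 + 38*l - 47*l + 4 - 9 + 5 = 18*l^2 - 9*l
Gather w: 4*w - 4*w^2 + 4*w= -4*w^2 + 8*w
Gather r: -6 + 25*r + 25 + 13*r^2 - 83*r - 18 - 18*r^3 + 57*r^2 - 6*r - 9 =-18*r^3 + 70*r^2 - 64*r - 8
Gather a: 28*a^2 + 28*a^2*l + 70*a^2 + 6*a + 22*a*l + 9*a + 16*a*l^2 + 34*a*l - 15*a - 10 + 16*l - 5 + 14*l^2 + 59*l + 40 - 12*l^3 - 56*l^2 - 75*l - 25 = a^2*(28*l + 98) + a*(16*l^2 + 56*l) - 12*l^3 - 42*l^2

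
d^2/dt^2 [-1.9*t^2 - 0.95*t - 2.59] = -3.80000000000000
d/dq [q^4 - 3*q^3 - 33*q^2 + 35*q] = 4*q^3 - 9*q^2 - 66*q + 35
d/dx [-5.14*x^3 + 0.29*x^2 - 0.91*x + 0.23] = -15.42*x^2 + 0.58*x - 0.91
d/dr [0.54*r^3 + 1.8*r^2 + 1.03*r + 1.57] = 1.62*r^2 + 3.6*r + 1.03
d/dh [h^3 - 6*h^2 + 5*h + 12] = 3*h^2 - 12*h + 5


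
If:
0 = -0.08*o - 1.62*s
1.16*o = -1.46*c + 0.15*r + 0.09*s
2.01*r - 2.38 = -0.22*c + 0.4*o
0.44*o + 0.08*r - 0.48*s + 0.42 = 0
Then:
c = 0.93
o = -1.06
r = 0.87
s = 0.05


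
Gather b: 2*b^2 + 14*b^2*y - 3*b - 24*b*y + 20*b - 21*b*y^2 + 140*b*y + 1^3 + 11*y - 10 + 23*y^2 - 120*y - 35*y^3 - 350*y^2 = b^2*(14*y + 2) + b*(-21*y^2 + 116*y + 17) - 35*y^3 - 327*y^2 - 109*y - 9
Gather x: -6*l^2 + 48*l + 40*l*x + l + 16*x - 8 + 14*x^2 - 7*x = -6*l^2 + 49*l + 14*x^2 + x*(40*l + 9) - 8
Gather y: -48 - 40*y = -40*y - 48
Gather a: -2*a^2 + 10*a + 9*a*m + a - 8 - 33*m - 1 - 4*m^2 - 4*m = -2*a^2 + a*(9*m + 11) - 4*m^2 - 37*m - 9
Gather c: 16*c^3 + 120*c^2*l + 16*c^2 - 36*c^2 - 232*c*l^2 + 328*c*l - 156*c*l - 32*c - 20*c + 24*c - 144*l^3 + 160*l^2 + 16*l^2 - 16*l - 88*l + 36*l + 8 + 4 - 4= 16*c^3 + c^2*(120*l - 20) + c*(-232*l^2 + 172*l - 28) - 144*l^3 + 176*l^2 - 68*l + 8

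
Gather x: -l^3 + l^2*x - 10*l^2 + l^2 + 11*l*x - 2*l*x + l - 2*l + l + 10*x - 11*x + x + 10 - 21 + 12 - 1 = -l^3 - 9*l^2 + x*(l^2 + 9*l)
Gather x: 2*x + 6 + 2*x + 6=4*x + 12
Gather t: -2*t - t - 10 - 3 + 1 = -3*t - 12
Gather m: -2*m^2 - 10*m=-2*m^2 - 10*m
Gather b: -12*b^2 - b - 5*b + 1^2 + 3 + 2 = -12*b^2 - 6*b + 6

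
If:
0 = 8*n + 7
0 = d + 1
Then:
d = -1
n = -7/8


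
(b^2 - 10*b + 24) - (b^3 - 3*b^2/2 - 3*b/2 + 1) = -b^3 + 5*b^2/2 - 17*b/2 + 23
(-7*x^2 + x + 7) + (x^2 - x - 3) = 4 - 6*x^2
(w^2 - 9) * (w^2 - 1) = w^4 - 10*w^2 + 9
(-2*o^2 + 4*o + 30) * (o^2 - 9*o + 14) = -2*o^4 + 22*o^3 - 34*o^2 - 214*o + 420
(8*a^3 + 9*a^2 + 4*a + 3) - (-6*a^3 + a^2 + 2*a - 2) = 14*a^3 + 8*a^2 + 2*a + 5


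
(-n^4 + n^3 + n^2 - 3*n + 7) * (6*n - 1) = -6*n^5 + 7*n^4 + 5*n^3 - 19*n^2 + 45*n - 7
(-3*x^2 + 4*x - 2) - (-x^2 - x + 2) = -2*x^2 + 5*x - 4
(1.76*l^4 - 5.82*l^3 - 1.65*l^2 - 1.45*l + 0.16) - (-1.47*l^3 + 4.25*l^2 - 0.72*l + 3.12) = 1.76*l^4 - 4.35*l^3 - 5.9*l^2 - 0.73*l - 2.96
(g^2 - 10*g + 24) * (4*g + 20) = 4*g^3 - 20*g^2 - 104*g + 480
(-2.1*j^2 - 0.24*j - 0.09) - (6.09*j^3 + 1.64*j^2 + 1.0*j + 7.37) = -6.09*j^3 - 3.74*j^2 - 1.24*j - 7.46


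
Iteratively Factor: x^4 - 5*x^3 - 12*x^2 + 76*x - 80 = (x + 4)*(x^3 - 9*x^2 + 24*x - 20) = (x - 2)*(x + 4)*(x^2 - 7*x + 10) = (x - 2)^2*(x + 4)*(x - 5)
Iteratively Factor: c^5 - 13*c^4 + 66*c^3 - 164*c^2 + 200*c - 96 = (c - 2)*(c^4 - 11*c^3 + 44*c^2 - 76*c + 48) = (c - 4)*(c - 2)*(c^3 - 7*c^2 + 16*c - 12) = (c - 4)*(c - 3)*(c - 2)*(c^2 - 4*c + 4) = (c - 4)*(c - 3)*(c - 2)^2*(c - 2)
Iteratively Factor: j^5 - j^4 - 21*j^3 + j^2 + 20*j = (j - 5)*(j^4 + 4*j^3 - j^2 - 4*j) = (j - 5)*(j + 4)*(j^3 - j) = (j - 5)*(j - 1)*(j + 4)*(j^2 + j) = j*(j - 5)*(j - 1)*(j + 4)*(j + 1)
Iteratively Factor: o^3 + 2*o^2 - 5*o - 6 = (o - 2)*(o^2 + 4*o + 3) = (o - 2)*(o + 3)*(o + 1)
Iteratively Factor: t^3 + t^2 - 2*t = (t)*(t^2 + t - 2) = t*(t + 2)*(t - 1)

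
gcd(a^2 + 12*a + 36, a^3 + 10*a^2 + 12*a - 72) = a^2 + 12*a + 36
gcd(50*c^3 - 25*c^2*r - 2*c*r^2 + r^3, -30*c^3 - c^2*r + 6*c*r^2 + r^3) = -10*c^2 + 3*c*r + r^2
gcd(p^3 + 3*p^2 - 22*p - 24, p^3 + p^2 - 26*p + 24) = p^2 + 2*p - 24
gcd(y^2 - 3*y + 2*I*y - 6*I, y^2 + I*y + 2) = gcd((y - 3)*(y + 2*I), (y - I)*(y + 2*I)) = y + 2*I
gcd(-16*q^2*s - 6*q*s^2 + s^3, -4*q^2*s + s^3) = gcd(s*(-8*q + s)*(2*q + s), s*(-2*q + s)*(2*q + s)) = 2*q*s + s^2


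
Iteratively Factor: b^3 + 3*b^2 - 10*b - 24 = (b + 4)*(b^2 - b - 6) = (b + 2)*(b + 4)*(b - 3)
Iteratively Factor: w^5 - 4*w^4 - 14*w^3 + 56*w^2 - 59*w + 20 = (w + 4)*(w^4 - 8*w^3 + 18*w^2 - 16*w + 5) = (w - 1)*(w + 4)*(w^3 - 7*w^2 + 11*w - 5) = (w - 1)^2*(w + 4)*(w^2 - 6*w + 5) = (w - 1)^3*(w + 4)*(w - 5)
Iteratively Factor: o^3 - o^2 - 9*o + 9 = (o - 3)*(o^2 + 2*o - 3) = (o - 3)*(o + 3)*(o - 1)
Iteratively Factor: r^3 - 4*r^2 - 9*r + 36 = (r - 4)*(r^2 - 9) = (r - 4)*(r + 3)*(r - 3)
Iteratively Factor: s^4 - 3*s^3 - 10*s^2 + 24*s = (s)*(s^3 - 3*s^2 - 10*s + 24) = s*(s - 2)*(s^2 - s - 12) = s*(s - 2)*(s + 3)*(s - 4)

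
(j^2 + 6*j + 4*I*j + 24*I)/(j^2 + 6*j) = (j + 4*I)/j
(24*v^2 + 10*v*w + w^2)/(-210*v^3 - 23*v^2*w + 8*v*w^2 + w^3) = (-4*v - w)/(35*v^2 - 2*v*w - w^2)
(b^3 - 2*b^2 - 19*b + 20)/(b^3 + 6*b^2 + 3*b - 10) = (b^2 - b - 20)/(b^2 + 7*b + 10)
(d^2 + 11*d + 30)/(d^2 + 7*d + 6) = (d + 5)/(d + 1)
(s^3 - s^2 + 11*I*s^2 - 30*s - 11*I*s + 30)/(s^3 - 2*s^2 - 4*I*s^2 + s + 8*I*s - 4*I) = (s^2 + 11*I*s - 30)/(s^2 - s*(1 + 4*I) + 4*I)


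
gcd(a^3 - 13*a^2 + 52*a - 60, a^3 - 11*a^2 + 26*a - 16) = a - 2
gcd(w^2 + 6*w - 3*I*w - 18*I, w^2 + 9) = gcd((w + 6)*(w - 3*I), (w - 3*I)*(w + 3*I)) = w - 3*I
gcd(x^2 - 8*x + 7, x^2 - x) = x - 1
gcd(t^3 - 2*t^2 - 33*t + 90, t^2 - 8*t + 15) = t^2 - 8*t + 15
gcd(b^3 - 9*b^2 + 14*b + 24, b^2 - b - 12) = b - 4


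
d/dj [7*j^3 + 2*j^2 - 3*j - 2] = 21*j^2 + 4*j - 3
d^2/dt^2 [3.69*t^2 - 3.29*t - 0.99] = 7.38000000000000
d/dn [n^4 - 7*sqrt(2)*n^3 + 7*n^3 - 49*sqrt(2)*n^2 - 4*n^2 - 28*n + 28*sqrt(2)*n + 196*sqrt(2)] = 4*n^3 - 21*sqrt(2)*n^2 + 21*n^2 - 98*sqrt(2)*n - 8*n - 28 + 28*sqrt(2)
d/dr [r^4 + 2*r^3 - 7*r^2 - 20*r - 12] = 4*r^3 + 6*r^2 - 14*r - 20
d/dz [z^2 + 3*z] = 2*z + 3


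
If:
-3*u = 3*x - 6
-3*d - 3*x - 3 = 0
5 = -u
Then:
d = -8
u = -5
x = 7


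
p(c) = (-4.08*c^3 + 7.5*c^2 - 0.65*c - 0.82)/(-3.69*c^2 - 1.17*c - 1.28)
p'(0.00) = -0.08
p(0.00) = 0.64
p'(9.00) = 1.10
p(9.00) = 7.64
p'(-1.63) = 1.40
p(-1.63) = -4.12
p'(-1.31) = 1.72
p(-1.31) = -3.63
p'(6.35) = 1.09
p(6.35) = 4.74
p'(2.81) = 0.98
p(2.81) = 1.01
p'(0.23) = -1.82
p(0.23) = 0.36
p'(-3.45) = 1.11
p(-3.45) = -6.27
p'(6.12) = 1.08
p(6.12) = 4.49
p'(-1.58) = 1.43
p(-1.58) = -4.05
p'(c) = (7.38*c + 1.17)*(-4.08*c^3 + 7.5*c^2 - 0.65*c - 0.82)/(-3.69*c^2 - 1.17*c - 1.28)^2 + (-12.24*c^2 + 15.0*c - 0.65)/(-3.69*c^2 - 1.17*c - 1.28)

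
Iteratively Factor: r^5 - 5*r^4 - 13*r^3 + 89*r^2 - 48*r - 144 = (r - 4)*(r^4 - r^3 - 17*r^2 + 21*r + 36) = (r - 4)*(r + 1)*(r^3 - 2*r^2 - 15*r + 36) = (r - 4)*(r + 1)*(r + 4)*(r^2 - 6*r + 9) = (r - 4)*(r - 3)*(r + 1)*(r + 4)*(r - 3)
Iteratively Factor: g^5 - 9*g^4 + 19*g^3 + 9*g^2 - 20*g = (g - 4)*(g^4 - 5*g^3 - g^2 + 5*g) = g*(g - 4)*(g^3 - 5*g^2 - g + 5) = g*(g - 4)*(g + 1)*(g^2 - 6*g + 5) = g*(g - 5)*(g - 4)*(g + 1)*(g - 1)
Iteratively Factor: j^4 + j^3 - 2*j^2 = (j + 2)*(j^3 - j^2) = j*(j + 2)*(j^2 - j) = j^2*(j + 2)*(j - 1)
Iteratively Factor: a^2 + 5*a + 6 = (a + 2)*(a + 3)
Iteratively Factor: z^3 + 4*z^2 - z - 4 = (z + 4)*(z^2 - 1) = (z - 1)*(z + 4)*(z + 1)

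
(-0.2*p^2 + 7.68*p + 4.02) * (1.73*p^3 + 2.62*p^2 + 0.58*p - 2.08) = -0.346*p^5 + 12.7624*p^4 + 26.9602*p^3 + 15.4028*p^2 - 13.6428*p - 8.3616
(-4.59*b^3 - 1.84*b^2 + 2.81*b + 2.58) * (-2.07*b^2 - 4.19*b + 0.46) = 9.5013*b^5 + 23.0409*b^4 - 0.2185*b^3 - 17.9609*b^2 - 9.5176*b + 1.1868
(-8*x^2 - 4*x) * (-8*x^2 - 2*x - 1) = 64*x^4 + 48*x^3 + 16*x^2 + 4*x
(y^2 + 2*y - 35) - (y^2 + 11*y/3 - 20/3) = -5*y/3 - 85/3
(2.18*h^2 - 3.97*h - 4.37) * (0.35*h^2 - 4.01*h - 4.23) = 0.763*h^4 - 10.1313*h^3 + 5.1688*h^2 + 34.3168*h + 18.4851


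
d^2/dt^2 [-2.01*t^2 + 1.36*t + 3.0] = -4.02000000000000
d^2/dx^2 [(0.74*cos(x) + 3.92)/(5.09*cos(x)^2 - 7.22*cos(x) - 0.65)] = (-0.0137358722663955*cos(x)^5 - 0.310535885672129*cos(x)^4 + 0.326583072079246*cos(x)^3 + 0.255495560539547*cos(x)^2 - 0.595790884794504*cos(x) + 0.306413257053594)/(0.0944805268053421*cos(x)^6 - 0.402052693635306*cos(x)^5 + 0.534102833158447*cos(x)^4 - 0.166964715199033*cos(x)^3 - 0.068205666316894*cos(x)^2 - 0.00655653108722437*cos(x) - 0.000196756473070048)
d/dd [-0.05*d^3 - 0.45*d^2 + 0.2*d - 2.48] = -0.15*d^2 - 0.9*d + 0.2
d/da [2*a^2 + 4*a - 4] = 4*a + 4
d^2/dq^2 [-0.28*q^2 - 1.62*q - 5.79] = -0.560000000000000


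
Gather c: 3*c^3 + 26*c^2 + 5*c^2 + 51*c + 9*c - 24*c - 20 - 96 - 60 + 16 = 3*c^3 + 31*c^2 + 36*c - 160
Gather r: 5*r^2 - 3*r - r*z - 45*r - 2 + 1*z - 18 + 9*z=5*r^2 + r*(-z - 48) + 10*z - 20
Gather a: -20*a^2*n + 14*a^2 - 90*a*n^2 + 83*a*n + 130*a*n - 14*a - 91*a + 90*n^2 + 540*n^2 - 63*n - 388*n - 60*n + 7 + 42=a^2*(14 - 20*n) + a*(-90*n^2 + 213*n - 105) + 630*n^2 - 511*n + 49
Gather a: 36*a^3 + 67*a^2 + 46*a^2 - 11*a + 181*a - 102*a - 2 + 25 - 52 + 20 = 36*a^3 + 113*a^2 + 68*a - 9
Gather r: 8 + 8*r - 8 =8*r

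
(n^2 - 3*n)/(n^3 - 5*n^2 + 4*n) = (n - 3)/(n^2 - 5*n + 4)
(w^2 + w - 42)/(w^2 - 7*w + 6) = (w + 7)/(w - 1)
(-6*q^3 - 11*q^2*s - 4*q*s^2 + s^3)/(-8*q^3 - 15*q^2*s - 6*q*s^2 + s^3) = (6*q - s)/(8*q - s)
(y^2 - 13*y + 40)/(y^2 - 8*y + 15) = (y - 8)/(y - 3)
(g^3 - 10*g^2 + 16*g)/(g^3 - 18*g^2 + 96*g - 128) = g/(g - 8)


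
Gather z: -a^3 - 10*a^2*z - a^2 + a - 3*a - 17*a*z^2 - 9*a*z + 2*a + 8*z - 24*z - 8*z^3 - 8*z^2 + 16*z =-a^3 - a^2 - 8*z^3 + z^2*(-17*a - 8) + z*(-10*a^2 - 9*a)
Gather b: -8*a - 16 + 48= 32 - 8*a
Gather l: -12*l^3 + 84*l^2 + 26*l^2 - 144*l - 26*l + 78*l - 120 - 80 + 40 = -12*l^3 + 110*l^2 - 92*l - 160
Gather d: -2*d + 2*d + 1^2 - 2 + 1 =0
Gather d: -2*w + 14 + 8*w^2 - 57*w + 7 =8*w^2 - 59*w + 21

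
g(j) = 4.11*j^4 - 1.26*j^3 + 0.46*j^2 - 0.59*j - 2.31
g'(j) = 16.44*j^3 - 3.78*j^2 + 0.92*j - 0.59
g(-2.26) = 123.14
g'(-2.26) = -211.75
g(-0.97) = 3.48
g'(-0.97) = -20.04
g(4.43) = 1477.47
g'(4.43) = 1358.57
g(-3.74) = 876.38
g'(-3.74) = -916.94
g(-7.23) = 11732.59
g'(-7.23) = -6418.05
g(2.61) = 167.60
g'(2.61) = 268.36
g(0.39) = -2.45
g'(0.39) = 0.17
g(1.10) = 1.94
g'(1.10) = 17.73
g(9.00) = 26076.81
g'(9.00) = 11686.27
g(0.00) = -2.31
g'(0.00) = -0.59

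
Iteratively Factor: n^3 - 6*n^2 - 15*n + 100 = (n - 5)*(n^2 - n - 20) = (n - 5)^2*(n + 4)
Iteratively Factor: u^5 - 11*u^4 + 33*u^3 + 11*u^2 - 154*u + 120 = (u - 4)*(u^4 - 7*u^3 + 5*u^2 + 31*u - 30) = (u - 4)*(u - 1)*(u^3 - 6*u^2 - u + 30) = (u - 4)*(u - 3)*(u - 1)*(u^2 - 3*u - 10) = (u - 5)*(u - 4)*(u - 3)*(u - 1)*(u + 2)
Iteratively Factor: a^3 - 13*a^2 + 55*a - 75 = (a - 3)*(a^2 - 10*a + 25) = (a - 5)*(a - 3)*(a - 5)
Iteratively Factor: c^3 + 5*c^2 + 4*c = (c + 4)*(c^2 + c) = c*(c + 4)*(c + 1)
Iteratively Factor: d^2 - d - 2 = (d - 2)*(d + 1)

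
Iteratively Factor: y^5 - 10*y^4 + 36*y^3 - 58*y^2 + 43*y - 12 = (y - 1)*(y^4 - 9*y^3 + 27*y^2 - 31*y + 12) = (y - 3)*(y - 1)*(y^3 - 6*y^2 + 9*y - 4) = (y - 4)*(y - 3)*(y - 1)*(y^2 - 2*y + 1) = (y - 4)*(y - 3)*(y - 1)^2*(y - 1)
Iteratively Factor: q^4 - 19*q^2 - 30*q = (q + 2)*(q^3 - 2*q^2 - 15*q) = (q - 5)*(q + 2)*(q^2 + 3*q) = (q - 5)*(q + 2)*(q + 3)*(q)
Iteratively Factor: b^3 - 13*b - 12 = (b - 4)*(b^2 + 4*b + 3) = (b - 4)*(b + 3)*(b + 1)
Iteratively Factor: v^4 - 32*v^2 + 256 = (v + 4)*(v^3 - 4*v^2 - 16*v + 64) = (v + 4)^2*(v^2 - 8*v + 16) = (v - 4)*(v + 4)^2*(v - 4)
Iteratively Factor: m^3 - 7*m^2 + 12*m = (m)*(m^2 - 7*m + 12) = m*(m - 3)*(m - 4)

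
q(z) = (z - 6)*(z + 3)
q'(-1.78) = -6.56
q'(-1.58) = -6.16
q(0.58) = -19.40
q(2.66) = -18.90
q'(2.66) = 2.32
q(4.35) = -12.13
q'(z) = 2*z - 3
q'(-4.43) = -11.86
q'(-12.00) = -27.00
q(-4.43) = 14.91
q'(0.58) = -1.84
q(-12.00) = 162.00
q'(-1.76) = -6.52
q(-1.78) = -9.49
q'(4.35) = 5.70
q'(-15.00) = -33.00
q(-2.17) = -6.78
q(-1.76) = -9.62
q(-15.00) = 252.00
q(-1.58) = -10.76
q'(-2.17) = -7.34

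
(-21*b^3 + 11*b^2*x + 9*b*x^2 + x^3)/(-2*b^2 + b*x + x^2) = (21*b^2 + 10*b*x + x^2)/(2*b + x)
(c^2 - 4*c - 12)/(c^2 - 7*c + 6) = (c + 2)/(c - 1)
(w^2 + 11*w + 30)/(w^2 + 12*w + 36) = (w + 5)/(w + 6)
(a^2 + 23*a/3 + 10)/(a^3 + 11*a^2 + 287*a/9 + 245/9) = 3*(a + 6)/(3*a^2 + 28*a + 49)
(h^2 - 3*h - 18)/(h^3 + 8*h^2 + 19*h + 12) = (h - 6)/(h^2 + 5*h + 4)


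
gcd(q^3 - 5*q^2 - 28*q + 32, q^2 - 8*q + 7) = q - 1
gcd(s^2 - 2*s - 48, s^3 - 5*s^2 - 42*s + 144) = s^2 - 2*s - 48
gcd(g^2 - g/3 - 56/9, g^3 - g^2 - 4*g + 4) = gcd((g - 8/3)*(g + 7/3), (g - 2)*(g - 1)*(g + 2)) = 1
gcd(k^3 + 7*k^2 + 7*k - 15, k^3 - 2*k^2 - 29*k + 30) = k^2 + 4*k - 5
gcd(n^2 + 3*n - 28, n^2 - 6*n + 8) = n - 4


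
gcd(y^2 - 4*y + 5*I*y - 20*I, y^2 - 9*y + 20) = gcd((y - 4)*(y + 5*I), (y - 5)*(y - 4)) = y - 4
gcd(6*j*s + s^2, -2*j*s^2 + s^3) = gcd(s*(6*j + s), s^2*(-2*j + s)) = s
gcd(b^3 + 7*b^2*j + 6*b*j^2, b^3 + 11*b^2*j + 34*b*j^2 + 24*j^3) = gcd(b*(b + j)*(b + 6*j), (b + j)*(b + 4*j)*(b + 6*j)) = b^2 + 7*b*j + 6*j^2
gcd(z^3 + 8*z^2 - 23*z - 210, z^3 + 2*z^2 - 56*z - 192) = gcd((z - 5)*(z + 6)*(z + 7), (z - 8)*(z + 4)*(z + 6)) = z + 6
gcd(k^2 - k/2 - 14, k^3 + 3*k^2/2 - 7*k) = k + 7/2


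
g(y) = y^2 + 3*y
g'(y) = 2*y + 3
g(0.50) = 1.75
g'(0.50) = 4.00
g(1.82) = 8.77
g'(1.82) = 6.64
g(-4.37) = 5.99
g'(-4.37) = -5.74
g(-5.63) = 14.81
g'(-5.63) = -8.26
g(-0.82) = -1.79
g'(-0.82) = 1.36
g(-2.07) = -1.93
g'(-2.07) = -1.14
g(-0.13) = -0.37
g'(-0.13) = 2.74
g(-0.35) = -0.93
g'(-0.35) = 2.30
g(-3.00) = 0.00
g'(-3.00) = -3.00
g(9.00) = 108.00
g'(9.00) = 21.00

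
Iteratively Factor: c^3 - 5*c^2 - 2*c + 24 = (c - 4)*(c^2 - c - 6) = (c - 4)*(c - 3)*(c + 2)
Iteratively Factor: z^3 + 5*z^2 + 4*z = (z)*(z^2 + 5*z + 4) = z*(z + 1)*(z + 4)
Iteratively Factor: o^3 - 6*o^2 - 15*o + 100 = (o - 5)*(o^2 - o - 20) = (o - 5)^2*(o + 4)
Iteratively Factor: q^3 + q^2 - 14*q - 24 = (q + 2)*(q^2 - q - 12) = (q - 4)*(q + 2)*(q + 3)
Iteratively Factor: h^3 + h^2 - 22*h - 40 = (h + 4)*(h^2 - 3*h - 10) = (h - 5)*(h + 4)*(h + 2)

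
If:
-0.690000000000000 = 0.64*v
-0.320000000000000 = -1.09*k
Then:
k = 0.29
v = -1.08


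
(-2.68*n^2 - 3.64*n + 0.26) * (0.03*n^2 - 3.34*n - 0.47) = -0.0804*n^4 + 8.842*n^3 + 13.425*n^2 + 0.8424*n - 0.1222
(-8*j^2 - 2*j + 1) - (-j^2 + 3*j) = -7*j^2 - 5*j + 1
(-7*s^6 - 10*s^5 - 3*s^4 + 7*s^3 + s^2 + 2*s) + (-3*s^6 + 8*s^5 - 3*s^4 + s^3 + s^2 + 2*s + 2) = -10*s^6 - 2*s^5 - 6*s^4 + 8*s^3 + 2*s^2 + 4*s + 2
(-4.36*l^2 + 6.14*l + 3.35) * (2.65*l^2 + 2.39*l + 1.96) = -11.554*l^4 + 5.8506*l^3 + 15.0065*l^2 + 20.0409*l + 6.566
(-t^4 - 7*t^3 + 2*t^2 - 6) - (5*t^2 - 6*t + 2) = -t^4 - 7*t^3 - 3*t^2 + 6*t - 8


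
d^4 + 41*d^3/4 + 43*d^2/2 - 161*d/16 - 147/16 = (d - 3/4)*(d + 1/2)*(d + 7/2)*(d + 7)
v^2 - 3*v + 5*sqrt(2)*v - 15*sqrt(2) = (v - 3)*(v + 5*sqrt(2))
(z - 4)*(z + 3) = z^2 - z - 12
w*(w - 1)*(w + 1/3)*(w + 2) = w^4 + 4*w^3/3 - 5*w^2/3 - 2*w/3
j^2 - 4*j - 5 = (j - 5)*(j + 1)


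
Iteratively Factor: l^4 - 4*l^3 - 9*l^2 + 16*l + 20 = (l - 5)*(l^3 + l^2 - 4*l - 4) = (l - 5)*(l - 2)*(l^2 + 3*l + 2) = (l - 5)*(l - 2)*(l + 2)*(l + 1)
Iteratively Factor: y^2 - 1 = (y - 1)*(y + 1)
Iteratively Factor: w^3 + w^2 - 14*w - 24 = (w + 2)*(w^2 - w - 12) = (w - 4)*(w + 2)*(w + 3)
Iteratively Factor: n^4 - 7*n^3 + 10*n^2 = (n - 5)*(n^3 - 2*n^2) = n*(n - 5)*(n^2 - 2*n) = n^2*(n - 5)*(n - 2)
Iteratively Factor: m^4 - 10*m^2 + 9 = (m - 3)*(m^3 + 3*m^2 - m - 3) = (m - 3)*(m + 3)*(m^2 - 1) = (m - 3)*(m - 1)*(m + 3)*(m + 1)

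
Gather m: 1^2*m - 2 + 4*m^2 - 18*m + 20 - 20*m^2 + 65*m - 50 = -16*m^2 + 48*m - 32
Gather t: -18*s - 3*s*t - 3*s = -3*s*t - 21*s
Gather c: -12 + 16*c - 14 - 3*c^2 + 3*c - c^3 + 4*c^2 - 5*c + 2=-c^3 + c^2 + 14*c - 24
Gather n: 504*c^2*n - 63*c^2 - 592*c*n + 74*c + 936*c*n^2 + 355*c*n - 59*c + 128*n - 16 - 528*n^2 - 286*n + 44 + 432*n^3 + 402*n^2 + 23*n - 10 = -63*c^2 + 15*c + 432*n^3 + n^2*(936*c - 126) + n*(504*c^2 - 237*c - 135) + 18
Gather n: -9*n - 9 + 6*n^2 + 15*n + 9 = 6*n^2 + 6*n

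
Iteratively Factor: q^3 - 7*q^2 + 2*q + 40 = (q + 2)*(q^2 - 9*q + 20) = (q - 5)*(q + 2)*(q - 4)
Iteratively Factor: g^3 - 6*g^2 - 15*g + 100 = (g - 5)*(g^2 - g - 20) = (g - 5)^2*(g + 4)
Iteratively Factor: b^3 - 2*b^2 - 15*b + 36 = (b + 4)*(b^2 - 6*b + 9) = (b - 3)*(b + 4)*(b - 3)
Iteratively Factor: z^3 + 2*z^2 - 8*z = (z - 2)*(z^2 + 4*z) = (z - 2)*(z + 4)*(z)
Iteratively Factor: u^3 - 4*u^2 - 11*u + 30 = (u + 3)*(u^2 - 7*u + 10) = (u - 5)*(u + 3)*(u - 2)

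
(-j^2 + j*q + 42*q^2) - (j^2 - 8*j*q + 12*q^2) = -2*j^2 + 9*j*q + 30*q^2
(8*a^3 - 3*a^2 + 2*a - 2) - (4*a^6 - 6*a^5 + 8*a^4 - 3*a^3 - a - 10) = -4*a^6 + 6*a^5 - 8*a^4 + 11*a^3 - 3*a^2 + 3*a + 8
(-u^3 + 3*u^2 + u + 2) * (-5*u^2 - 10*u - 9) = 5*u^5 - 5*u^4 - 26*u^3 - 47*u^2 - 29*u - 18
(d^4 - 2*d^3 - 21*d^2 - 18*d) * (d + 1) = d^5 - d^4 - 23*d^3 - 39*d^2 - 18*d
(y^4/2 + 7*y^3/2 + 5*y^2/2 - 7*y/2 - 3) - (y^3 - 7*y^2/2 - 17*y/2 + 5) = y^4/2 + 5*y^3/2 + 6*y^2 + 5*y - 8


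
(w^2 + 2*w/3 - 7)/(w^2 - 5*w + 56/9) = 3*(w + 3)/(3*w - 8)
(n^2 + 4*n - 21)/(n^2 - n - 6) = (n + 7)/(n + 2)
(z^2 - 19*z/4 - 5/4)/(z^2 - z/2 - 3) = (-4*z^2 + 19*z + 5)/(2*(-2*z^2 + z + 6))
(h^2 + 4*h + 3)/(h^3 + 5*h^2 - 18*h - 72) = (h + 1)/(h^2 + 2*h - 24)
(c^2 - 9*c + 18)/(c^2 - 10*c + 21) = (c - 6)/(c - 7)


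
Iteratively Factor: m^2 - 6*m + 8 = (m - 4)*(m - 2)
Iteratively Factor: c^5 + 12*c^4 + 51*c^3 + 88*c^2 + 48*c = (c)*(c^4 + 12*c^3 + 51*c^2 + 88*c + 48) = c*(c + 1)*(c^3 + 11*c^2 + 40*c + 48) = c*(c + 1)*(c + 4)*(c^2 + 7*c + 12) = c*(c + 1)*(c + 3)*(c + 4)*(c + 4)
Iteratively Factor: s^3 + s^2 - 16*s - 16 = (s + 1)*(s^2 - 16) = (s + 1)*(s + 4)*(s - 4)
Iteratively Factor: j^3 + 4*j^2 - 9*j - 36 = (j + 3)*(j^2 + j - 12) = (j - 3)*(j + 3)*(j + 4)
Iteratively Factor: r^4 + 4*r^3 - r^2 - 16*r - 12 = (r + 1)*(r^3 + 3*r^2 - 4*r - 12) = (r + 1)*(r + 2)*(r^2 + r - 6) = (r - 2)*(r + 1)*(r + 2)*(r + 3)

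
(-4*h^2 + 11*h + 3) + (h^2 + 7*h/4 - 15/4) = -3*h^2 + 51*h/4 - 3/4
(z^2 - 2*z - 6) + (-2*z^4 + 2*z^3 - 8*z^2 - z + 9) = -2*z^4 + 2*z^3 - 7*z^2 - 3*z + 3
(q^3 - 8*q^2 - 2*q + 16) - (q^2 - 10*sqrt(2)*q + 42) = q^3 - 9*q^2 - 2*q + 10*sqrt(2)*q - 26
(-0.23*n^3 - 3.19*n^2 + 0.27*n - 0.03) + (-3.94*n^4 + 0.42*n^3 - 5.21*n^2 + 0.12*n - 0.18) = -3.94*n^4 + 0.19*n^3 - 8.4*n^2 + 0.39*n - 0.21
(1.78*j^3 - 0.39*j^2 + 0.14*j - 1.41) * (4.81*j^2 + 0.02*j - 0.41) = 8.5618*j^5 - 1.8403*j^4 - 0.0642*j^3 - 6.6194*j^2 - 0.0856*j + 0.5781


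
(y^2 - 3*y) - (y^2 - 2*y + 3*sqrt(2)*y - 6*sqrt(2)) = -3*sqrt(2)*y - y + 6*sqrt(2)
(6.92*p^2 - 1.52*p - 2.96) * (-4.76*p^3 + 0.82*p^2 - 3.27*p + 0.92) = -32.9392*p^5 + 12.9096*p^4 - 9.7852*p^3 + 8.9096*p^2 + 8.2808*p - 2.7232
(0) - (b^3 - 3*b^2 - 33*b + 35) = -b^3 + 3*b^2 + 33*b - 35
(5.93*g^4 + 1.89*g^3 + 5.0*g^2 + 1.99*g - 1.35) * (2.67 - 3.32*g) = -19.6876*g^5 + 9.5583*g^4 - 11.5537*g^3 + 6.7432*g^2 + 9.7953*g - 3.6045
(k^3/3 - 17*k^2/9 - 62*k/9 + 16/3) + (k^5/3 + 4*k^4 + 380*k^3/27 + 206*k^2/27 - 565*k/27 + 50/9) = k^5/3 + 4*k^4 + 389*k^3/27 + 155*k^2/27 - 751*k/27 + 98/9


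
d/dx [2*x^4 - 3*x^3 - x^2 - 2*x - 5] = 8*x^3 - 9*x^2 - 2*x - 2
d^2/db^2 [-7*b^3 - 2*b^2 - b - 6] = -42*b - 4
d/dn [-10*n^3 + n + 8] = 1 - 30*n^2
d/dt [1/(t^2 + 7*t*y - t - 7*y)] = (-2*t - 7*y + 1)/(t^2 + 7*t*y - t - 7*y)^2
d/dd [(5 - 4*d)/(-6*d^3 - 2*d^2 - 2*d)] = (-24*d^3 + 41*d^2 + 10*d + 5)/(2*d^2*(9*d^4 + 6*d^3 + 7*d^2 + 2*d + 1))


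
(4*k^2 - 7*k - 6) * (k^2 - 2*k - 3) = 4*k^4 - 15*k^3 - 4*k^2 + 33*k + 18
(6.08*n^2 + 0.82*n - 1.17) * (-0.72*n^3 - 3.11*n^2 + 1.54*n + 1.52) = -4.3776*n^5 - 19.4992*n^4 + 7.6554*n^3 + 14.1431*n^2 - 0.5554*n - 1.7784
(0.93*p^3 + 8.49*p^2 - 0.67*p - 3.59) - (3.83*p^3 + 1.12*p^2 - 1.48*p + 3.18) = -2.9*p^3 + 7.37*p^2 + 0.81*p - 6.77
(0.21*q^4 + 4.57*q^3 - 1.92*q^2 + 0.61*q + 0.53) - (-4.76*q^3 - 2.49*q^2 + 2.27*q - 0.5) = 0.21*q^4 + 9.33*q^3 + 0.57*q^2 - 1.66*q + 1.03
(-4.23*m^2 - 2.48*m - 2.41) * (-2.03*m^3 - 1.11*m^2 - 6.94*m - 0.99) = 8.5869*m^5 + 9.7297*m^4 + 37.0013*m^3 + 24.074*m^2 + 19.1806*m + 2.3859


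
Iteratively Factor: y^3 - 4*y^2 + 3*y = (y - 1)*(y^2 - 3*y) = y*(y - 1)*(y - 3)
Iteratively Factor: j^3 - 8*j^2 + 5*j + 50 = (j - 5)*(j^2 - 3*j - 10) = (j - 5)^2*(j + 2)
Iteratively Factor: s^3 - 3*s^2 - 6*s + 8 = (s + 2)*(s^2 - 5*s + 4) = (s - 1)*(s + 2)*(s - 4)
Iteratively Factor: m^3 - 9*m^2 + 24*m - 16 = (m - 4)*(m^2 - 5*m + 4) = (m - 4)*(m - 1)*(m - 4)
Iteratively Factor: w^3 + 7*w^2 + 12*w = (w + 3)*(w^2 + 4*w) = w*(w + 3)*(w + 4)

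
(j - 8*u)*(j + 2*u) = j^2 - 6*j*u - 16*u^2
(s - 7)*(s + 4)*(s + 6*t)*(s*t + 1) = s^4*t + 6*s^3*t^2 - 3*s^3*t + s^3 - 18*s^2*t^2 - 22*s^2*t - 3*s^2 - 168*s*t^2 - 18*s*t - 28*s - 168*t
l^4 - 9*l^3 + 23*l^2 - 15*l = l*(l - 5)*(l - 3)*(l - 1)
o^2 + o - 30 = (o - 5)*(o + 6)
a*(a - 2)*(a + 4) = a^3 + 2*a^2 - 8*a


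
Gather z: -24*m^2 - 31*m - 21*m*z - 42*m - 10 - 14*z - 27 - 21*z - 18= -24*m^2 - 73*m + z*(-21*m - 35) - 55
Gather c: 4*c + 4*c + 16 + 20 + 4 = 8*c + 40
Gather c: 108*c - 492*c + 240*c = -144*c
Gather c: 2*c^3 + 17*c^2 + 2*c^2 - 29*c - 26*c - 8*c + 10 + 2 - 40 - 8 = 2*c^3 + 19*c^2 - 63*c - 36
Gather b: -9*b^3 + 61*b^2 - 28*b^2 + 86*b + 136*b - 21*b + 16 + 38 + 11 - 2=-9*b^3 + 33*b^2 + 201*b + 63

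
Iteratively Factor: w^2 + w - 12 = (w - 3)*(w + 4)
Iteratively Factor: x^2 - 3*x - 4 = (x - 4)*(x + 1)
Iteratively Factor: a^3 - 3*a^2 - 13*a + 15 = (a - 1)*(a^2 - 2*a - 15) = (a - 5)*(a - 1)*(a + 3)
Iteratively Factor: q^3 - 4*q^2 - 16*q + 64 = (q - 4)*(q^2 - 16) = (q - 4)^2*(q + 4)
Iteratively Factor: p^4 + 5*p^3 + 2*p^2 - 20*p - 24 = (p - 2)*(p^3 + 7*p^2 + 16*p + 12) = (p - 2)*(p + 2)*(p^2 + 5*p + 6) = (p - 2)*(p + 2)*(p + 3)*(p + 2)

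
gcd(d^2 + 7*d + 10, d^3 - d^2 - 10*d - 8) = d + 2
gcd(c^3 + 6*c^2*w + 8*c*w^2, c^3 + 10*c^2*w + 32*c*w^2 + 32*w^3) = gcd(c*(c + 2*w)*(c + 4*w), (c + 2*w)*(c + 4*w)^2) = c^2 + 6*c*w + 8*w^2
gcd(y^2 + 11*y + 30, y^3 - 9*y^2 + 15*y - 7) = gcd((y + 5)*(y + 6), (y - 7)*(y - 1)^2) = 1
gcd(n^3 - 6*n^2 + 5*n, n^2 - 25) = n - 5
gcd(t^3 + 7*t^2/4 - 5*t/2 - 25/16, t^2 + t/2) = t + 1/2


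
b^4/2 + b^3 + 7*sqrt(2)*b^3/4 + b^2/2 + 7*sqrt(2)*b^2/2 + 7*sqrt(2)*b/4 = b*(b/2 + 1/2)*(b + 1)*(b + 7*sqrt(2)/2)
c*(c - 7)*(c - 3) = c^3 - 10*c^2 + 21*c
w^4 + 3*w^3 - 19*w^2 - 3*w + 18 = (w - 3)*(w - 1)*(w + 1)*(w + 6)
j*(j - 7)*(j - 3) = j^3 - 10*j^2 + 21*j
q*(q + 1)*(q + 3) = q^3 + 4*q^2 + 3*q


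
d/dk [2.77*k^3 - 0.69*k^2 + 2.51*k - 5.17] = 8.31*k^2 - 1.38*k + 2.51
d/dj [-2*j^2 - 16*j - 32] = -4*j - 16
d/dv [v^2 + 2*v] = 2*v + 2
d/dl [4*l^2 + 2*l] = 8*l + 2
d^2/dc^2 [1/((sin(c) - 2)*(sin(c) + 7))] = (-4*sin(c)^4 - 15*sin(c)^3 - 75*sin(c)^2 - 40*sin(c) + 78)/((sin(c) - 2)^3*(sin(c) + 7)^3)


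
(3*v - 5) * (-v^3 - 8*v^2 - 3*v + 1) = -3*v^4 - 19*v^3 + 31*v^2 + 18*v - 5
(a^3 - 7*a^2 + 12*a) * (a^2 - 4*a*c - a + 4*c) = a^5 - 4*a^4*c - 8*a^4 + 32*a^3*c + 19*a^3 - 76*a^2*c - 12*a^2 + 48*a*c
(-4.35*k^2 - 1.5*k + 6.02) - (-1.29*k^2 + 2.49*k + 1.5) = -3.06*k^2 - 3.99*k + 4.52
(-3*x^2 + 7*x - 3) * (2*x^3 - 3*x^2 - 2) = -6*x^5 + 23*x^4 - 27*x^3 + 15*x^2 - 14*x + 6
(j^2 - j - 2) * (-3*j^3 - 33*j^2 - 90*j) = -3*j^5 - 30*j^4 - 51*j^3 + 156*j^2 + 180*j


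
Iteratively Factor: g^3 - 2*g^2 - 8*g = (g + 2)*(g^2 - 4*g) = g*(g + 2)*(g - 4)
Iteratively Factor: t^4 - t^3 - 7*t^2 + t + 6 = (t + 2)*(t^3 - 3*t^2 - t + 3) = (t - 1)*(t + 2)*(t^2 - 2*t - 3) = (t - 3)*(t - 1)*(t + 2)*(t + 1)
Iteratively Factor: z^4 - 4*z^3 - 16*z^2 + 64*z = (z - 4)*(z^3 - 16*z) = z*(z - 4)*(z^2 - 16) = z*(z - 4)^2*(z + 4)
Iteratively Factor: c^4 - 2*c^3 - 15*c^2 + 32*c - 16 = (c - 1)*(c^3 - c^2 - 16*c + 16) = (c - 1)*(c + 4)*(c^2 - 5*c + 4) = (c - 1)^2*(c + 4)*(c - 4)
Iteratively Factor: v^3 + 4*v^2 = (v)*(v^2 + 4*v) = v*(v + 4)*(v)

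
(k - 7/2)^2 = k^2 - 7*k + 49/4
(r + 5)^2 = r^2 + 10*r + 25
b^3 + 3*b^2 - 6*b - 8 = (b - 2)*(b + 1)*(b + 4)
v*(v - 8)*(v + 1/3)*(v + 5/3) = v^4 - 6*v^3 - 139*v^2/9 - 40*v/9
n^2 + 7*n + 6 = (n + 1)*(n + 6)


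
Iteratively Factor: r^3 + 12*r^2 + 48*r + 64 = (r + 4)*(r^2 + 8*r + 16) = (r + 4)^2*(r + 4)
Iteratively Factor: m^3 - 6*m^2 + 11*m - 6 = (m - 2)*(m^2 - 4*m + 3) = (m - 3)*(m - 2)*(m - 1)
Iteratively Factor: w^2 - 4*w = (w)*(w - 4)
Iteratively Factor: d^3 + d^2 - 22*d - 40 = (d + 4)*(d^2 - 3*d - 10) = (d + 2)*(d + 4)*(d - 5)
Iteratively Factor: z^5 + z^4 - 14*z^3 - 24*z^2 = (z)*(z^4 + z^3 - 14*z^2 - 24*z) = z*(z + 3)*(z^3 - 2*z^2 - 8*z) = z*(z - 4)*(z + 3)*(z^2 + 2*z) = z*(z - 4)*(z + 2)*(z + 3)*(z)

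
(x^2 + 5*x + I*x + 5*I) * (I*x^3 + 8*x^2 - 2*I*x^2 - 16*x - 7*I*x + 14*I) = I*x^5 + 7*x^4 + 3*I*x^4 + 21*x^3 - 9*I*x^3 - 63*x^2 + 3*I*x^2 + 21*x - 10*I*x - 70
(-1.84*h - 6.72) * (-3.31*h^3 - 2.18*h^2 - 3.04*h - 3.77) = 6.0904*h^4 + 26.2544*h^3 + 20.2432*h^2 + 27.3656*h + 25.3344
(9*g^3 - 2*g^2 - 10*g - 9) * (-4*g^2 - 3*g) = -36*g^5 - 19*g^4 + 46*g^3 + 66*g^2 + 27*g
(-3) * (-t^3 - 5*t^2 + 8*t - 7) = 3*t^3 + 15*t^2 - 24*t + 21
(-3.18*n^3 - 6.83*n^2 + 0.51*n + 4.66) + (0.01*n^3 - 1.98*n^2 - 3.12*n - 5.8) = -3.17*n^3 - 8.81*n^2 - 2.61*n - 1.14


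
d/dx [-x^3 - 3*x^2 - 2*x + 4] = -3*x^2 - 6*x - 2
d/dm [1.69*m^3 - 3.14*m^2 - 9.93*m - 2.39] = 5.07*m^2 - 6.28*m - 9.93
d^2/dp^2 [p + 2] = 0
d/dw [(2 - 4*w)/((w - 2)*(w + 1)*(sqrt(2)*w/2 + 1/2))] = 4*(sqrt(2)*(w - 2)*(w + 1)*(2*w - 1) - 2*(w - 2)*(w + 1)*(sqrt(2)*w + 1) + (w - 2)*(2*w - 1)*(sqrt(2)*w + 1) + (w + 1)*(2*w - 1)*(sqrt(2)*w + 1))/((w - 2)^2*(w + 1)^2*(sqrt(2)*w + 1)^2)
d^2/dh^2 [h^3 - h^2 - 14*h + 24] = 6*h - 2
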